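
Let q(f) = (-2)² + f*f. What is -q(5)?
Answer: -29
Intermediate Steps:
q(f) = 4 + f²
-q(5) = -(4 + 5²) = -(4 + 25) = -1*29 = -29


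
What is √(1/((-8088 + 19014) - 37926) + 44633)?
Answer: 37*√26408130/900 ≈ 211.27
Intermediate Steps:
√(1/((-8088 + 19014) - 37926) + 44633) = √(1/(10926 - 37926) + 44633) = √(1/(-27000) + 44633) = √(-1/27000 + 44633) = √(1205090999/27000) = 37*√26408130/900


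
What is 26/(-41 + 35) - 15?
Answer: -58/3 ≈ -19.333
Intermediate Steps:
26/(-41 + 35) - 15 = 26/(-6) - 15 = -⅙*26 - 15 = -13/3 - 15 = -58/3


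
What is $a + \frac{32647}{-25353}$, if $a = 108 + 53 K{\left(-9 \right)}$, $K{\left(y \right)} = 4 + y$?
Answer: $- \frac{4013068}{25353} \approx -158.29$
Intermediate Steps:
$a = -157$ ($a = 108 + 53 \left(4 - 9\right) = 108 + 53 \left(-5\right) = 108 - 265 = -157$)
$a + \frac{32647}{-25353} = -157 + \frac{32647}{-25353} = -157 + 32647 \left(- \frac{1}{25353}\right) = -157 - \frac{32647}{25353} = - \frac{4013068}{25353}$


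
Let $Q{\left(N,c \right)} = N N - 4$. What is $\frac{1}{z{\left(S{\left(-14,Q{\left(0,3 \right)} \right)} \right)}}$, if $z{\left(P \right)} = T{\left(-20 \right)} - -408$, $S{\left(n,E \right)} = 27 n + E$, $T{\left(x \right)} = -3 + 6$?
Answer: $\frac{1}{411} \approx 0.0024331$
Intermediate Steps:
$T{\left(x \right)} = 3$
$Q{\left(N,c \right)} = -4 + N^{2}$ ($Q{\left(N,c \right)} = N^{2} - 4 = -4 + N^{2}$)
$S{\left(n,E \right)} = E + 27 n$
$z{\left(P \right)} = 411$ ($z{\left(P \right)} = 3 - -408 = 3 + 408 = 411$)
$\frac{1}{z{\left(S{\left(-14,Q{\left(0,3 \right)} \right)} \right)}} = \frac{1}{411}$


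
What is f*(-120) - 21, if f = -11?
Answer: 1299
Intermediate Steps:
f*(-120) - 21 = -11*(-120) - 21 = 1320 - 21 = 1299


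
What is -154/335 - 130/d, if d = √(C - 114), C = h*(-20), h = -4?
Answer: -154/335 + 65*I*√34/17 ≈ -0.4597 + 22.295*I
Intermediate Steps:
C = 80 (C = -4*(-20) = 80)
d = I*√34 (d = √(80 - 114) = √(-34) = I*√34 ≈ 5.8309*I)
-154/335 - 130/d = -154/335 - 130*(-I*√34/34) = -154*1/335 - (-65)*I*√34/17 = -154/335 + 65*I*√34/17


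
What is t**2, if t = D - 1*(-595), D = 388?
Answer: 966289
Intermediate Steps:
t = 983 (t = 388 - 1*(-595) = 388 + 595 = 983)
t**2 = 983**2 = 966289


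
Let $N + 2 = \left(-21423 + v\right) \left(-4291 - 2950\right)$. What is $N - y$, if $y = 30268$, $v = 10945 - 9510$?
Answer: $144702838$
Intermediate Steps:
$v = 1435$ ($v = 10945 - 9510 = 1435$)
$N = 144733106$ ($N = -2 + \left(-21423 + 1435\right) \left(-4291 - 2950\right) = -2 - -144733108 = -2 + 144733108 = 144733106$)
$N - y = 144733106 - 30268 = 144702838$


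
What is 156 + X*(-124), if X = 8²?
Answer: -7780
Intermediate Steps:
X = 64
156 + X*(-124) = 156 + 64*(-124) = 156 - 7936 = -7780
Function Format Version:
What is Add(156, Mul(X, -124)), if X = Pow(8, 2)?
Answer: -7780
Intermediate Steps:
X = 64
Add(156, Mul(X, -124)) = Add(156, Mul(64, -124)) = Add(156, -7936) = -7780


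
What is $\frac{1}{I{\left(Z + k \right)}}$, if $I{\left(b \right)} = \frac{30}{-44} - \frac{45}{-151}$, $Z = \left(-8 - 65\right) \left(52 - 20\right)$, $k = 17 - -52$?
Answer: $- \frac{3322}{1275} \approx -2.6055$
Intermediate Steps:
$k = 69$ ($k = 17 + 52 = 69$)
$Z = -2336$ ($Z = \left(-73\right) 32 = -2336$)
$I{\left(b \right)} = - \frac{1275}{3322}$ ($I{\left(b \right)} = 30 \left(- \frac{1}{44}\right) - - \frac{45}{151} = - \frac{15}{22} + \frac{45}{151} = - \frac{1275}{3322}$)
$\frac{1}{I{\left(Z + k \right)}} = \frac{1}{- \frac{1275}{3322}} = - \frac{3322}{1275}$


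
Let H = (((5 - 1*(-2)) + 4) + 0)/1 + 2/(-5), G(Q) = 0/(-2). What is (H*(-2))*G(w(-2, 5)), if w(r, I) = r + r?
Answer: 0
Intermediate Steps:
w(r, I) = 2*r
G(Q) = 0 (G(Q) = 0*(-1/2) = 0)
H = 53/5 (H = (((5 + 2) + 4) + 0)*1 + 2*(-1/5) = ((7 + 4) + 0)*1 - 2/5 = (11 + 0)*1 - 2/5 = 11*1 - 2/5 = 11 - 2/5 = 53/5 ≈ 10.600)
(H*(-2))*G(w(-2, 5)) = ((53/5)*(-2))*0 = -106/5*0 = 0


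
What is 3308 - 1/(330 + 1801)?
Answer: 7049347/2131 ≈ 3308.0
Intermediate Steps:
3308 - 1/(330 + 1801) = 3308 - 1/2131 = 7049347/2131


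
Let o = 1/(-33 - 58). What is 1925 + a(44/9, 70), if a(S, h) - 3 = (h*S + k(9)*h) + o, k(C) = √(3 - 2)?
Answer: 1916633/819 ≈ 2340.2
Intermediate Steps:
k(C) = 1 (k(C) = √1 = 1)
o = -1/91 (o = 1/(-91) = -1/91 ≈ -0.010989)
a(S, h) = 272/91 + h + S*h (a(S, h) = 3 + ((h*S + 1*h) - 1/91) = 3 + ((S*h + h) - 1/91) = 3 + ((h + S*h) - 1/91) = 3 + (-1/91 + h + S*h) = 272/91 + h + S*h)
1925 + a(44/9, 70) = 1925 + (272/91 + 70 + (44/9)*70) = 1925 + (272/91 + 70 + 3080/9) = 1925 + 340058/819 = 1916633/819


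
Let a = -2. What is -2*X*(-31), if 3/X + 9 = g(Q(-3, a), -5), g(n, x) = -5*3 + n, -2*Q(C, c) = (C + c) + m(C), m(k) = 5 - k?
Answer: -124/17 ≈ -7.2941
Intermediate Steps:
Q(C, c) = -5/2 - c/2 (Q(C, c) = -((C + c) + (5 - C))/2 = -(5 + c)/2 = -5/2 - c/2)
g(n, x) = -15 + n
X = -2/17 (X = 3/(-9 + (-15 + (-5/2 - ½*(-2)))) = 3/(-9 + (-15 + (-5/2 + 1))) = 3/(-9 + (-15 - 3/2)) = 3/(-9 - 33/2) = 3/(-51/2) = 3*(-2/51) = -2/17 ≈ -0.11765)
-2*X*(-31) = -2*(-2/17)*(-31) = (4/17)*(-31) = -124/17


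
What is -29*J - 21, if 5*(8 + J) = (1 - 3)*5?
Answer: 269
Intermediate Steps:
J = -10 (J = -8 + ((1 - 3)*5)/5 = -8 + (-2*5)/5 = -8 + (⅕)*(-10) = -8 - 2 = -10)
-29*J - 21 = -29*(-10) - 21 = 290 - 21 = 269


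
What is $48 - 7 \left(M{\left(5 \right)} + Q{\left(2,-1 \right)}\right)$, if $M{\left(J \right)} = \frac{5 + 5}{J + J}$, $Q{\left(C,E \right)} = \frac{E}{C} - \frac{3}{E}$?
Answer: $\frac{47}{2} \approx 23.5$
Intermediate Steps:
$Q{\left(C,E \right)} = - \frac{3}{E} + \frac{E}{C}$
$M{\left(J \right)} = \frac{5}{J}$ ($M{\left(J \right)} = \frac{10}{2 J} = 10 \frac{1}{2 J} = \frac{5}{J}$)
$48 - 7 \left(M{\left(5 \right)} + Q{\left(2,-1 \right)}\right) = 48 - 7 \left(\frac{5}{5} - \left(\frac{1}{2} - 3\right)\right) = 48 - 7 \left(5 \cdot \frac{1}{5} - - \frac{5}{2}\right) = 48 - 7 \left(1 + \left(3 - \frac{1}{2}\right)\right) = 48 - 7 \left(1 + \frac{5}{2}\right) = 48 - \frac{49}{2} = \frac{47}{2}$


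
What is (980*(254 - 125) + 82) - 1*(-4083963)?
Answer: 4210465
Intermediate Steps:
(980*(254 - 125) + 82) - 1*(-4083963) = (980*129 + 82) + 4083963 = (126420 + 82) + 4083963 = 126502 + 4083963 = 4210465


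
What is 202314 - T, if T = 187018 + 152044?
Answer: -136748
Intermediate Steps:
T = 339062
202314 - T = 202314 - 1*339062 = 202314 - 339062 = -136748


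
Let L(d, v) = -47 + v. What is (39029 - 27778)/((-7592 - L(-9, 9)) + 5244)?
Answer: -11251/2310 ≈ -4.8706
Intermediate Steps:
(39029 - 27778)/((-7592 - L(-9, 9)) + 5244) = (39029 - 27778)/((-7592 - (-47 + 9)) + 5244) = 11251/((-7592 - 1*(-38)) + 5244) = 11251/((-7592 + 38) + 5244) = 11251/(-7554 + 5244) = 11251/(-2310) = 11251*(-1/2310) = -11251/2310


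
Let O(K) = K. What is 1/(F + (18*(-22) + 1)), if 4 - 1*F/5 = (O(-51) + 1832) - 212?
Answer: -1/8220 ≈ -0.00012165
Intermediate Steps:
F = -7825 (F = 20 - 5*((-51 + 1832) - 212) = 20 - 5*(1781 - 212) = 20 - 5*1569 = 20 - 7845 = -7825)
1/(F + (18*(-22) + 1)) = 1/(-7825 + (18*(-22) + 1)) = 1/(-7825 + (-396 + 1)) = 1/(-7825 - 395) = 1/(-8220) = -1/8220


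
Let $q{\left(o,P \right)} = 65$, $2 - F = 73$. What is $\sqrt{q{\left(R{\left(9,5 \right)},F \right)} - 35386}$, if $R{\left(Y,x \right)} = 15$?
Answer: $13 i \sqrt{209} \approx 187.94 i$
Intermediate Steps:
$F = -71$ ($F = 2 - 73 = -71$)
$\sqrt{q{\left(R{\left(9,5 \right)},F \right)} - 35386} = \sqrt{65 - 35386} = \sqrt{-35321} = 13 i \sqrt{209}$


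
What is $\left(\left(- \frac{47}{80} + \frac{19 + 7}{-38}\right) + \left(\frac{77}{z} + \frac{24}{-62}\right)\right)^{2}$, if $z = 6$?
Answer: $\frac{2495234096161}{19982649600} \approx 124.87$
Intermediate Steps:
$\left(\left(- \frac{47}{80} + \frac{19 + 7}{-38}\right) + \left(\frac{77}{z} + \frac{24}{-62}\right)\right)^{2} = \left(\left(- \frac{47}{80} + \frac{19 + 7}{-38}\right) + \left(\frac{77}{6} + \frac{24}{-62}\right)\right)^{2} = \left(\left(\left(-47\right) \frac{1}{80} + 26 \left(- \frac{1}{38}\right)\right) + \left(77 \cdot \frac{1}{6} + 24 \left(- \frac{1}{62}\right)\right)\right)^{2} = \left(\left(- \frac{47}{80} - \frac{13}{19}\right) + \left(\frac{77}{6} - \frac{12}{31}\right)\right)^{2} = \left(- \frac{1933}{1520} + \frac{2315}{186}\right)^{2} = \left(\frac{1579631}{141360}\right)^{2} = \frac{2495234096161}{19982649600}$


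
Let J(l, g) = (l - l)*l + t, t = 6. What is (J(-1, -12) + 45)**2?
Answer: 2601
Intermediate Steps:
J(l, g) = 6 (J(l, g) = (l - l)*l + 6 = 0*l + 6 = 0 + 6 = 6)
(J(-1, -12) + 45)**2 = (6 + 45)**2 = 51**2 = 2601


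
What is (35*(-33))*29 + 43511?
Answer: 10016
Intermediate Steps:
(35*(-33))*29 + 43511 = -1155*29 + 43511 = -33495 + 43511 = 10016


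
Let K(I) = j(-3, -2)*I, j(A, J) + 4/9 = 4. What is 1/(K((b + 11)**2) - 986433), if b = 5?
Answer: -9/8869705 ≈ -1.0147e-6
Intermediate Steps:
j(A, J) = 32/9 (j(A, J) = -4/9 + 4 = 32/9)
K(I) = 32*I/9
1/(K((b + 11)**2) - 986433) = 1/(32*(5 + 11)**2/9 - 986433) = 1/((32/9)*16**2 - 986433) = 1/((32/9)*256 - 986433) = 1/(8192/9 - 986433) = 1/(-8869705/9) = -9/8869705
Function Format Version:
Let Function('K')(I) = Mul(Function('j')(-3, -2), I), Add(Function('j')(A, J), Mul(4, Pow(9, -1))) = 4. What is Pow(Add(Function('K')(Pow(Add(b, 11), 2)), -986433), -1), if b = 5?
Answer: Rational(-9, 8869705) ≈ -1.0147e-6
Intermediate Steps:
Function('j')(A, J) = Rational(32, 9) (Function('j')(A, J) = Add(Rational(-4, 9), 4) = Rational(32, 9))
Function('K')(I) = Mul(Rational(32, 9), I)
Pow(Add(Function('K')(Pow(Add(b, 11), 2)), -986433), -1) = Pow(Add(Mul(Rational(32, 9), Pow(Add(5, 11), 2)), -986433), -1) = Pow(Add(Mul(Rational(32, 9), Pow(16, 2)), -986433), -1) = Pow(Add(Mul(Rational(32, 9), 256), -986433), -1) = Pow(Add(Rational(8192, 9), -986433), -1) = Pow(Rational(-8869705, 9), -1) = Rational(-9, 8869705)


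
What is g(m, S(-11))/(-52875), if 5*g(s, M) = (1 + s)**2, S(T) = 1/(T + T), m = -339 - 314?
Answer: -425104/264375 ≈ -1.6080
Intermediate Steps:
m = -653
S(T) = 1/(2*T)
g(s, M) = (1 + s)**2/5
g(m, S(-11))/(-52875) = ((1 - 653)**2/5)/(-52875) = ((1/5)*(-652)**2)*(-1/52875) = ((1/5)*425104)*(-1/52875) = (425104/5)*(-1/52875) = -425104/264375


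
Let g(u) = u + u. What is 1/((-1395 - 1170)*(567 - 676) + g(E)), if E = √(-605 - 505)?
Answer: 18639/5211185111 - 2*I*√1110/78167776665 ≈ 3.5767e-6 - 8.5244e-10*I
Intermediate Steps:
E = I*√1110 (E = √(-1110) = I*√1110 ≈ 33.317*I)
g(u) = 2*u
1/((-1395 - 1170)*(567 - 676) + g(E)) = 1/((-1395 - 1170)*(567 - 676) + 2*(I*√1110)) = 1/(-2565*(-109) + 2*I*√1110) = 1/(279585 + 2*I*√1110)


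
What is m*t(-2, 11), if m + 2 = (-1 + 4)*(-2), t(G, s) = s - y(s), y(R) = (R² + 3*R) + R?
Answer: 1232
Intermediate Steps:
y(R) = R² + 4*R
t(G, s) = s - s*(4 + s)
m = -8 (m = -2 + (-1 + 4)*(-2) = -2 + 3*(-2) = -2 - 6 = -8)
m*t(-2, 11) = -88*(-3 - 1*11) = -88*(-3 - 11) = -88*(-14) = -8*(-154) = 1232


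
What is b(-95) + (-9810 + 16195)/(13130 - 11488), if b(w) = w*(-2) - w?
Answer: 474355/1642 ≈ 288.89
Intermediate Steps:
b(w) = -3*w (b(w) = -2*w - w = -3*w)
b(-95) + (-9810 + 16195)/(13130 - 11488) = -3*(-95) + (-9810 + 16195)/(13130 - 11488) = 285 + 6385/1642 = 474355/1642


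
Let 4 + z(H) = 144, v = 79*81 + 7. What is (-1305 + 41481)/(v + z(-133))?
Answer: 6696/1091 ≈ 6.1375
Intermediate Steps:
v = 6406 (v = 6399 + 7 = 6406)
z(H) = 140 (z(H) = -4 + 144 = 140)
(-1305 + 41481)/(v + z(-133)) = (-1305 + 41481)/(6406 + 140) = 40176/6546 = 40176*(1/6546) = 6696/1091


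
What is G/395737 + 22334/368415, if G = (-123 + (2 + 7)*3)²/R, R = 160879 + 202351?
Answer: 321037185240298/5295728016114165 ≈ 0.060622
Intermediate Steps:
R = 363230
G = 4608/181615 (G = (-123 + (2 + 7)*3)²/363230 = (-123 + 9*3)²*(1/363230) = (-123 + 27)²*(1/363230) = (-96)²*(1/363230) = 9216*(1/363230) = 4608/181615 ≈ 0.025372)
G/395737 + 22334/368415 = (4608/181615)/395737 + 22334/368415 = (4608/181615)*(1/395737) + 22334*(1/368415) = 4608/71871775255 + 22334/368415 = 321037185240298/5295728016114165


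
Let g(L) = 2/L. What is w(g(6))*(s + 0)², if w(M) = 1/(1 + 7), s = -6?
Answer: 9/2 ≈ 4.5000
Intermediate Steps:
w(M) = ⅛ (w(M) = 1/8 = ⅛)
w(g(6))*(s + 0)² = (-6 + 0)²/8 = (⅛)*(-6)² = (⅛)*36 = 9/2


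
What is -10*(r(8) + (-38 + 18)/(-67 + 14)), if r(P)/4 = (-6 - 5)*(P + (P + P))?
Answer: 559480/53 ≈ 10556.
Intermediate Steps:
r(P) = -132*P (r(P) = 4*((-6 - 5)*(P + (P + P))) = 4*(-11*(P + 2*P)) = 4*(-33*P) = -132*P)
-10*(r(8) + (-38 + 18)/(-67 + 14)) = -10*(-132*8 + (-38 + 18)/(-67 + 14)) = -10*(-1056 - 20/(-53)) = -10*(-1056 - 20*(-1/53)) = -10*(-1056 + 20/53) = -10*(-55948/53) = 559480/53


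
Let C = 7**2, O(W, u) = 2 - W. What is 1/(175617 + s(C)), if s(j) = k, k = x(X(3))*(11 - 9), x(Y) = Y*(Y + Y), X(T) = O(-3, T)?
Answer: 1/175717 ≈ 5.6910e-6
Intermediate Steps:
X(T) = 5 (X(T) = 2 - 1*(-3) = 2 + 3 = 5)
x(Y) = 2*Y**2 (x(Y) = Y*(2*Y) = 2*Y**2)
C = 49
k = 100 (k = (2*5**2)*(11 - 9) = (2*25)*2 = 50*2 = 100)
s(j) = 100
1/(175617 + s(C)) = 1/(175617 + 100) = 1/175717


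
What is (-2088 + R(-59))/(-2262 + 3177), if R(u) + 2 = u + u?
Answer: -736/305 ≈ -2.4131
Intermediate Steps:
R(u) = -2 + 2*u (R(u) = -2 + (u + u) = -2 + 2*u)
(-2088 + R(-59))/(-2262 + 3177) = (-2088 + (-2 + 2*(-59)))/(-2262 + 3177) = (-2088 + (-2 - 118))/915 = (-2088 - 120)*(1/915) = -2208*1/915 = -736/305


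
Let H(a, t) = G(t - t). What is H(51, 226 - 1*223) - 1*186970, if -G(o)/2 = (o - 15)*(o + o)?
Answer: -186970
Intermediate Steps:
G(o) = -4*o*(-15 + o) (G(o) = -2*(o - 15)*(o + o) = -2*(-15 + o)*2*o = -4*o*(-15 + o))
H(a, t) = 0 (H(a, t) = 4*(t - t)*(15 - (t - t)) = 4*0*(15 - 1*0) = 4*0*(15 + 0) = 4*0*15 = 0)
H(51, 226 - 1*223) - 1*186970 = 0 - 1*186970 = 0 - 186970 = -186970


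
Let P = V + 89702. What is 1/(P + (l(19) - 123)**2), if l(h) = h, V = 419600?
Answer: 1/520118 ≈ 1.9226e-6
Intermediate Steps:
P = 509302 (P = 419600 + 89702 = 509302)
1/(P + (l(19) - 123)**2) = 1/(509302 + (19 - 123)**2) = 1/(509302 + (-104)**2) = 1/(509302 + 10816) = 1/520118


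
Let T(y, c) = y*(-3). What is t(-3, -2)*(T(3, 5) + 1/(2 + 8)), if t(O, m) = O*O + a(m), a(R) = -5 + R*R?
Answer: -356/5 ≈ -71.200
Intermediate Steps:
T(y, c) = -3*y
a(R) = -5 + R²
t(O, m) = -5 + O² + m² (t(O, m) = O*O + (-5 + m²) = O² + (-5 + m²) = -5 + O² + m²)
t(-3, -2)*(T(3, 5) + 1/(2 + 8)) = (-5 + (-3)² + (-2)²)*(-3*3 + 1/(2 + 8)) = (-5 + 9 + 4)*(-9 + 1/10) = 8*(-9 + ⅒) = 8*(-89/10) = -356/5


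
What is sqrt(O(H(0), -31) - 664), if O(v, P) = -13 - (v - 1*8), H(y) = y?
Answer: I*sqrt(669) ≈ 25.865*I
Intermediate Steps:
O(v, P) = -5 - v (O(v, P) = -13 - (v - 8) = -13 - (-8 + v) = -13 + (8 - v) = -5 - v)
sqrt(O(H(0), -31) - 664) = sqrt((-5 - 1*0) - 664) = sqrt((-5 + 0) - 664) = sqrt(-5 - 664) = sqrt(-669) = I*sqrt(669)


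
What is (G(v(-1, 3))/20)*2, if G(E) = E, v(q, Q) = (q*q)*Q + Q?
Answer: ⅗ ≈ 0.60000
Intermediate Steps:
v(q, Q) = Q + Q*q² (v(q, Q) = q²*Q + Q = Q*q² + Q = Q + Q*q²)
(G(v(-1, 3))/20)*2 = ((3*(1 + (-1)²))/20)*2 = ((3*(1 + 1))/20)*2 = ((3*2)/20)*2 = ((1/20)*6)*2 = (3/10)*2 = ⅗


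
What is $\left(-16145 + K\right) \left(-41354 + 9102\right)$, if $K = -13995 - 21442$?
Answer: $1663622664$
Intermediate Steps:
$K = -35437$ ($K = -13995 - 21442 = -35437$)
$\left(-16145 + K\right) \left(-41354 + 9102\right) = \left(-16145 - 35437\right) \left(-41354 + 9102\right) = \left(-51582\right) \left(-32252\right) = 1663622664$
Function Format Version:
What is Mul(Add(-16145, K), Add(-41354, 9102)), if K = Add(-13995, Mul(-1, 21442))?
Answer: 1663622664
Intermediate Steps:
K = -35437 (K = Add(-13995, -21442) = -35437)
Mul(Add(-16145, K), Add(-41354, 9102)) = Mul(Add(-16145, -35437), Add(-41354, 9102)) = Mul(-51582, -32252) = 1663622664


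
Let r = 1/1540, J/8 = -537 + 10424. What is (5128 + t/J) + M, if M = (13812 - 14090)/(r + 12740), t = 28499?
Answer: 7958319570878467/1551831960696 ≈ 5128.3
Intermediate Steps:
J = 79096 (J = 8*(-537 + 10424) = 8*9887 = 79096)
r = 1/1540 ≈ 0.00064935
M = -428120/19619601 (M = (13812 - 14090)/(1/1540 + 12740) = -278/19619601/1540 = -278*1540/19619601 = -428120/19619601 ≈ -0.021821)
(5128 + t/J) + M = (5128 + 28499/79096) - 428120/19619601 = 405632787/79096 - 428120/19619601 = 7958319570878467/1551831960696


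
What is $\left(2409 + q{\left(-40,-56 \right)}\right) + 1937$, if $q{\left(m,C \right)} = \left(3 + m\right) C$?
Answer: $6418$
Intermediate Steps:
$q{\left(m,C \right)} = C \left(3 + m\right)$
$\left(2409 + q{\left(-40,-56 \right)}\right) + 1937 = \left(2409 - 56 \left(3 - 40\right)\right) + 1937 = \left(2409 - -2072\right) + 1937 = \left(2409 + 2072\right) + 1937 = 4481 + 1937 = 6418$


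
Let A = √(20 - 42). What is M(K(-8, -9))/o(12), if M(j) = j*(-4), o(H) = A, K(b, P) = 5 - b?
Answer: 26*I*√22/11 ≈ 11.086*I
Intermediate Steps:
A = I*√22 (A = √(-22) = I*√22 ≈ 4.6904*I)
o(H) = I*√22
M(j) = -4*j
M(K(-8, -9))/o(12) = (-4*(5 - 1*(-8)))/((I*√22)) = (-4*(5 + 8))*(-I*√22/22) = (-4*13)*(-I*√22/22) = -(-26)*I*√22/11 = 26*I*√22/11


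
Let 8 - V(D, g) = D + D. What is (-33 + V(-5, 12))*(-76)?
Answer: 1140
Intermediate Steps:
V(D, g) = 8 - 2*D (V(D, g) = 8 - (D + D) = 8 - 2*D)
(-33 + V(-5, 12))*(-76) = (-33 + (8 - 2*(-5)))*(-76) = (-33 + (8 + 10))*(-76) = (-33 + 18)*(-76) = -15*(-76) = 1140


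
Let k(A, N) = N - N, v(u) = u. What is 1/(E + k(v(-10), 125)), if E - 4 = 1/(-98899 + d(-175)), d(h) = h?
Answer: 99074/396295 ≈ 0.25000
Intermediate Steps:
E = 396295/99074 (E = 4 + 1/(-98899 - 175) = 4 + 1/(-99074) = 4 - 1/99074 = 396295/99074 ≈ 4.0000)
k(A, N) = 0
1/(E + k(v(-10), 125)) = 1/(396295/99074 + 0) = 1/(396295/99074) = 99074/396295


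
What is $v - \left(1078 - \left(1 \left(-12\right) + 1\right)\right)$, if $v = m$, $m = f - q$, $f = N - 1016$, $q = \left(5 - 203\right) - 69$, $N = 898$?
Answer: $-940$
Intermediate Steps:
$q = -267$ ($q = -198 - 69 = -267$)
$f = -118$ ($f = 898 - 1016 = -118$)
$m = 149$ ($m = -118 - -267 = -118 + 267 = 149$)
$v = 149$
$v - \left(1078 - \left(1 \left(-12\right) + 1\right)\right) = 149 - \left(1078 - \left(1 \left(-12\right) + 1\right)\right) = 149 - \left(1078 - \left(-12 + 1\right)\right) = 149 - \left(1078 - -11\right) = 149 - \left(1078 + 11\right) = 149 - 1089 = -940$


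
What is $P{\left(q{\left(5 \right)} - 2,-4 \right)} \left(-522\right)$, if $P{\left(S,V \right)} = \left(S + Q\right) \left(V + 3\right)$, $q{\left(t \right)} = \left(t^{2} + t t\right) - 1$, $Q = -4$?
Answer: $22446$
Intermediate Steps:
$q{\left(t \right)} = -1 + 2 t^{2}$ ($q{\left(t \right)} = \left(t^{2} + t^{2}\right) - 1 = 2 t^{2} - 1 = -1 + 2 t^{2}$)
$P{\left(S,V \right)} = \left(-4 + S\right) \left(3 + V\right)$ ($P{\left(S,V \right)} = \left(S - 4\right) \left(V + 3\right) = \left(-4 + S\right) \left(3 + V\right)$)
$P{\left(q{\left(5 \right)} - 2,-4 \right)} \left(-522\right) = \left(-12 - -16 + 3 \left(\left(-1 + 2 \cdot 5^{2}\right) - 2\right) + \left(\left(-1 + 2 \cdot 5^{2}\right) - 2\right) \left(-4\right)\right) \left(-522\right) = \left(-12 + 16 + 3 \left(\left(-1 + 2 \cdot 25\right) - 2\right) + \left(\left(-1 + 2 \cdot 25\right) - 2\right) \left(-4\right)\right) \left(-522\right) = \left(-12 + 16 + 3 \left(\left(-1 + 50\right) - 2\right) + \left(\left(-1 + 50\right) - 2\right) \left(-4\right)\right) \left(-522\right) = \left(-12 + 16 + 3 \left(49 - 2\right) + \left(49 - 2\right) \left(-4\right)\right) \left(-522\right) = \left(-12 + 16 + 3 \cdot 47 + 47 \left(-4\right)\right) \left(-522\right) = \left(-12 + 16 + 141 - 188\right) \left(-522\right) = \left(-43\right) \left(-522\right) = 22446$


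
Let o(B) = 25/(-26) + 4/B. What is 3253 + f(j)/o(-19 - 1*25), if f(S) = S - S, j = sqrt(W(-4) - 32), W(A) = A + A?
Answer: 3253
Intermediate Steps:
W(A) = 2*A
o(B) = -25/26 + 4/B (o(B) = 25*(-1/26) + 4/B = -25/26 + 4/B)
j = 2*I*sqrt(10) (j = sqrt(2*(-4) - 32) = sqrt(-8 - 32) = sqrt(-40) = 2*I*sqrt(10) ≈ 6.3246*I)
f(S) = 0
3253 + f(j)/o(-19 - 1*25) = 3253 + 0/(-25/26 + 4/(-19 - 1*25)) = 3253 + 0/(-25/26 + 4/(-19 - 25)) = 3253 + 0/(-25/26 + 4/(-44)) = 3253 + 0/(-25/26 + 4*(-1/44)) = 3253 + 0/(-25/26 - 1/11) = 3253 + 0/(-301/286) = 3253 + 0*(-286/301) = 3253 + 0 = 3253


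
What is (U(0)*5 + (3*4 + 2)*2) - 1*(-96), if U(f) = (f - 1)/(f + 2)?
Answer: 243/2 ≈ 121.50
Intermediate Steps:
U(f) = (-1 + f)/(2 + f)
(U(0)*5 + (3*4 + 2)*2) - 1*(-96) = (((-1 + 0)/(2 + 0))*5 + (3*4 + 2)*2) - 1*(-96) = ((-1/2)*5 + (12 + 2)*2) + 96 = (((½)*(-1))*5 + 14*2) + 96 = (-½*5 + 28) + 96 = (-5/2 + 28) + 96 = 51/2 + 96 = 243/2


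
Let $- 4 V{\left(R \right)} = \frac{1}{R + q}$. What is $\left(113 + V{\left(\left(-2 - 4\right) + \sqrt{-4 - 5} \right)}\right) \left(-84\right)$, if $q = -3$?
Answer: $- \frac{94941}{10} - \frac{7 i}{10} \approx -9494.1 - 0.7 i$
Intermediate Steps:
$V{\left(R \right)} = - \frac{1}{4 \left(-3 + R\right)}$ ($V{\left(R \right)} = - \frac{1}{4 \left(R - 3\right)} = - \frac{1}{4 \left(-3 + R\right)}$)
$\left(113 + V{\left(\left(-2 - 4\right) + \sqrt{-4 - 5} \right)}\right) \left(-84\right) = \left(113 - \frac{1}{-12 + 4 \left(\left(-2 - 4\right) + \sqrt{-4 - 5}\right)}\right) \left(-84\right) = \left(113 - \frac{1}{-12 + 4 \left(-6 + \sqrt{-9}\right)}\right) \left(-84\right) = \left(113 - \frac{1}{-12 + 4 \left(-6 + 3 i\right)}\right) \left(-84\right) = \left(113 - \frac{1}{-12 - \left(24 - 12 i\right)}\right) \left(-84\right) = \left(113 - \frac{1}{-36 + 12 i}\right) \left(-84\right) = \left(113 - \frac{-36 - 12 i}{1440}\right) \left(-84\right) = -9492 + \frac{7 \left(-36 - 12 i\right)}{120}$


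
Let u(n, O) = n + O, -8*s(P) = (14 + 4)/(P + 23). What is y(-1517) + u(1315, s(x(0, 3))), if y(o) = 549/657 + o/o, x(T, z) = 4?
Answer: 1153475/876 ≈ 1316.8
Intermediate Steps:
s(P) = -9/(4*(23 + P)) (s(P) = -(14 + 4)/(8*(P + 23)) = -9/(4*(23 + P)))
y(o) = 134/73 (y(o) = 549*(1/657) + 1 = 61/73 + 1 = 134/73)
u(n, O) = O + n
y(-1517) + u(1315, s(x(0, 3))) = 134/73 + (-9/(92 + 4*4) + 1315) = 134/73 + (-9/(92 + 16) + 1315) = 134/73 + (-9/108 + 1315) = 134/73 + (-9*1/108 + 1315) = 134/73 + (-1/12 + 1315) = 134/73 + 15779/12 = 1153475/876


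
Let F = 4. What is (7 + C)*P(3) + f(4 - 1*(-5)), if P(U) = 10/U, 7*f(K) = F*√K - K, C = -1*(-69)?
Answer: 5329/21 ≈ 253.76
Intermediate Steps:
C = 69
f(K) = -K/7 + 4*√K/7 (f(K) = (4*√K - K)/7 = (-K + 4*√K)/7 = -K/7 + 4*√K/7)
(7 + C)*P(3) + f(4 - 1*(-5)) = (7 + 69)*(10/3) + (-(4 - 1*(-5))/7 + 4*√(4 - 1*(-5))/7) = 76*(10*(⅓)) + (-(4 + 5)/7 + 4*√(4 + 5)/7) = 76*(10/3) + (-⅐*9 + 4*√9/7) = 760/3 + (-9/7 + (4/7)*3) = 760/3 + (-9/7 + 12/7) = 760/3 + 3/7 = 5329/21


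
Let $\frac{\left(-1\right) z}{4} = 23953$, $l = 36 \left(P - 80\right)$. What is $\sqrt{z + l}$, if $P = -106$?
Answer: $14 i \sqrt{523} \approx 320.17 i$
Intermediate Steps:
$l = -6696$ ($l = 36 \left(-106 - 80\right) = 36 \left(-186\right) = -6696$)
$z = -95812$ ($z = \left(-4\right) 23953 = -95812$)
$\sqrt{z + l} = \sqrt{-95812 - 6696} = \sqrt{-102508} = 14 i \sqrt{523}$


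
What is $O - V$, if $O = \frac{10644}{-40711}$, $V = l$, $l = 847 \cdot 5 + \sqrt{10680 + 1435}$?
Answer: $- \frac{172421729}{40711} - \sqrt{12115} \approx -4345.3$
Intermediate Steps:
$l = 4235 + \sqrt{12115} \approx 4345.1$
$V = 4235 + \sqrt{12115} \approx 4345.1$
$O = - \frac{10644}{40711}$ ($O = 10644 \left(- \frac{1}{40711}\right) = - \frac{10644}{40711} \approx -0.26145$)
$O - V = - \frac{10644}{40711} - \left(4235 + \sqrt{12115}\right) = - \frac{172421729}{40711} - \sqrt{12115}$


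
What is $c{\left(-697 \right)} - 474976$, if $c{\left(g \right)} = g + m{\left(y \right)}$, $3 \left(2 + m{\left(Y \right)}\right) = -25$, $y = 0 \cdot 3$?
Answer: $- \frac{1427050}{3} \approx -4.7568 \cdot 10^{5}$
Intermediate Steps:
$y = 0$
$m{\left(Y \right)} = - \frac{31}{3}$ ($m{\left(Y \right)} = -2 + \frac{1}{3} \left(-25\right) = -2 - \frac{25}{3} = - \frac{31}{3}$)
$c{\left(g \right)} = - \frac{31}{3} + g$ ($c{\left(g \right)} = g - \frac{31}{3} = - \frac{31}{3} + g$)
$c{\left(-697 \right)} - 474976 = \left(- \frac{31}{3} - 697\right) - 474976 = - \frac{2122}{3} - 474976 = - \frac{1427050}{3}$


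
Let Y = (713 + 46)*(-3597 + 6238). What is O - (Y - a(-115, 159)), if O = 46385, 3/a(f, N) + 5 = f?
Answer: -78325361/40 ≈ -1.9581e+6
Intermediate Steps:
a(f, N) = 3/(-5 + f)
Y = 2004519 (Y = 759*2641 = 2004519)
O - (Y - a(-115, 159)) = 46385 - (2004519 - 3/(-5 - 115)) = 46385 - (2004519 - 3/(-120)) = 46385 - (2004519 - 3*(-1)/120) = 46385 - (2004519 - 1*(-1/40)) = 46385 - (2004519 + 1/40) = 46385 - 1*80180761/40 = 46385 - 80180761/40 = -78325361/40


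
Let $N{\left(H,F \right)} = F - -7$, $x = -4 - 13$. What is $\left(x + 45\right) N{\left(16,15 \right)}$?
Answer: $616$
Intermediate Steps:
$x = -17$ ($x = -4 - 13 = -17$)
$N{\left(H,F \right)} = 7 + F$ ($N{\left(H,F \right)} = F + 7 = 7 + F$)
$\left(x + 45\right) N{\left(16,15 \right)} = \left(-17 + 45\right) \left(7 + 15\right) = 28 \cdot 22 = 616$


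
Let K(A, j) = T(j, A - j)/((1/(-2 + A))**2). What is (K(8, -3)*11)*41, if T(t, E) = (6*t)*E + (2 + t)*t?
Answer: -3166020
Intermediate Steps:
T(t, E) = t*(2 + t) + 6*E*t (T(t, E) = 6*E*t + t*(2 + t) = t*(2 + t) + 6*E*t)
K(A, j) = j*(-2 + A)**2*(2 - 5*j + 6*A) (K(A, j) = (j*(2 + j + 6*(A - j)))/((1/(-2 + A))**2) = (j*(2 + j + (-6*j + 6*A)))/((-2 + A)**(-2)) = (j*(2 - 5*j + 6*A))*(-2 + A)**2 = j*(-2 + A)**2*(2 - 5*j + 6*A))
(K(8, -3)*11)*41 = (-3*(-2 + 8)**2*(2 - 5*(-3) + 6*8)*11)*41 = (-3*6**2*(2 + 15 + 48)*11)*41 = (-3*36*65*11)*41 = -7020*11*41 = -77220*41 = -3166020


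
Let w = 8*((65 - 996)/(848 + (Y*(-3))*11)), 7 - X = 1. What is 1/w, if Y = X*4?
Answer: -1/133 ≈ -0.0075188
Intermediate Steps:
X = 6 (X = 7 - 1*1 = 7 - 1 = 6)
Y = 24 (Y = 6*4 = 24)
w = -133 (w = 8*((65 - 996)/(848 + (24*(-3))*11)) = 8*(-931/(848 - 72*11)) = 8*(-931/(848 - 792)) = 8*(-931/56) = 8*(-931*1/56) = 8*(-133/8) = -133)
1/w = 1/(-133) = -1/133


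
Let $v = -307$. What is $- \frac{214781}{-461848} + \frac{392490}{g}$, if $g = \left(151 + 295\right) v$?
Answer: $- \frac{75931238719}{31618575928} \approx -2.4015$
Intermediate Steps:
$g = -136922$ ($g = \left(151 + 295\right) \left(-307\right) = 446 \left(-307\right) = -136922$)
$- \frac{214781}{-461848} + \frac{392490}{g} = - \frac{214781}{-461848} + \frac{392490}{-136922} = \left(-214781\right) \left(- \frac{1}{461848}\right) + 392490 \left(- \frac{1}{136922}\right) = \frac{214781}{461848} - \frac{196245}{68461} = - \frac{75931238719}{31618575928}$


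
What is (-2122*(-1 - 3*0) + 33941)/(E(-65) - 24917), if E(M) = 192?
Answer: -36063/24725 ≈ -1.4586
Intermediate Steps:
(-2122*(-1 - 3*0) + 33941)/(E(-65) - 24917) = (-2122*(-1 - 3*0) + 33941)/(192 - 24917) = (-2122*(-1 + 0) + 33941)/(-24725) = (-2122*(-1) + 33941)*(-1/24725) = (2122 + 33941)*(-1/24725) = 36063*(-1/24725) = -36063/24725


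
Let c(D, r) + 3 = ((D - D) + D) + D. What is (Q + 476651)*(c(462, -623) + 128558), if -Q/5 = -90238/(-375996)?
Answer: 11602510785447337/187998 ≈ 6.1716e+10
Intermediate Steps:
Q = -225595/187998 (Q = -(-451190)/(-375996) = -(-451190)*(-1)/375996 = -5*45119/187998 = -225595/187998 ≈ -1.2000)
c(D, r) = -3 + 2*D (c(D, r) = -3 + (((D - D) + D) + D) = -3 + ((0 + D) + D) = -3 + (D + D) = -3 + 2*D)
(Q + 476651)*(c(462, -623) + 128558) = (-225595/187998 + 476651)*((-3 + 2*462) + 128558) = 89609209103*((-3 + 924) + 128558)/187998 = 89609209103*(921 + 128558)/187998 = (89609209103/187998)*129479 = 11602510785447337/187998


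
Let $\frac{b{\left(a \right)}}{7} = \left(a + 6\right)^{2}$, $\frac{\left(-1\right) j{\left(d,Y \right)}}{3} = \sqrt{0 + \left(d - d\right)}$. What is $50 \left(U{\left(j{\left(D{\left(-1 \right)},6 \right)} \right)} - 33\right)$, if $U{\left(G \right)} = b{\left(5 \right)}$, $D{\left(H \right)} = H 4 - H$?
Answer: $40700$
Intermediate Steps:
$D{\left(H \right)} = 3 H$ ($D{\left(H \right)} = 4 H - H = 3 H$)
$j{\left(d,Y \right)} = 0$ ($j{\left(d,Y \right)} = - 3 \sqrt{0 + \left(d - d\right)} = - 3 \sqrt{0 + 0} = - 3 \sqrt{0} = \left(-3\right) 0 = 0$)
$b{\left(a \right)} = 7 \left(6 + a\right)^{2}$ ($b{\left(a \right)} = 7 \left(a + 6\right)^{2} = 7 \left(6 + a\right)^{2}$)
$U{\left(G \right)} = 847$ ($U{\left(G \right)} = 7 \left(6 + 5\right)^{2} = 7 \cdot 11^{2} = 7 \cdot 121 = 847$)
$50 \left(U{\left(j{\left(D{\left(-1 \right)},6 \right)} \right)} - 33\right) = 50 \left(847 - 33\right) = 50 \cdot 814 = 40700$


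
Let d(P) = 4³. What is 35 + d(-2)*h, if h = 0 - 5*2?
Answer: -605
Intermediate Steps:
d(P) = 64
h = -10 (h = 0 - 10 = -10)
35 + d(-2)*h = 35 + 64*(-10) = 35 - 640 = -605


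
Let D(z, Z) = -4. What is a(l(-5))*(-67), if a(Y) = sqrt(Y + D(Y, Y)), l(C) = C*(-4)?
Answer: -268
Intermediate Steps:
l(C) = -4*C
a(Y) = sqrt(-4 + Y) (a(Y) = sqrt(Y - 4) = sqrt(-4 + Y))
a(l(-5))*(-67) = sqrt(-4 - 4*(-5))*(-67) = sqrt(-4 + 20)*(-67) = sqrt(16)*(-67) = 4*(-67) = -268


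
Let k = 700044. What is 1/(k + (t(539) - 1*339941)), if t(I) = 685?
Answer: 1/360788 ≈ 2.7717e-6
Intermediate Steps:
1/(k + (t(539) - 1*339941)) = 1/(700044 + (685 - 1*339941)) = 1/(700044 + (685 - 339941)) = 1/(700044 - 339256) = 1/360788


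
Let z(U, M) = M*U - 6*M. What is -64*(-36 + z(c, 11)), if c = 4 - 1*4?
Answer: 6528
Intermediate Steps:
c = 0 (c = 4 - 4 = 0)
z(U, M) = -6*M + M*U
-64*(-36 + z(c, 11)) = -64*(-36 + 11*(-6 + 0)) = -64*(-36 + 11*(-6)) = -64*(-36 - 66) = -64*(-102) = 6528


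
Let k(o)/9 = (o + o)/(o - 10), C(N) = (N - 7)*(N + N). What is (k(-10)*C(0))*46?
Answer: 0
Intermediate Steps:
C(N) = 2*N*(-7 + N) (C(N) = (-7 + N)*(2*N) = 2*N*(-7 + N))
k(o) = 18*o/(-10 + o) (k(o) = 9*((o + o)/(o - 10)) = 9*((2*o)/(-10 + o)) = 9*(2*o/(-10 + o)) = 18*o/(-10 + o))
(k(-10)*C(0))*46 = ((18*(-10)/(-10 - 10))*(2*0*(-7 + 0)))*46 = ((18*(-10)/(-20))*(2*0*(-7)))*46 = ((18*(-10)*(-1/20))*0)*46 = (9*0)*46 = 0*46 = 0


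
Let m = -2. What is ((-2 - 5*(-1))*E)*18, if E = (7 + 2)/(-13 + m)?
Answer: -162/5 ≈ -32.400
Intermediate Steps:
E = -⅗ (E = (7 + 2)/(-13 - 2) = 9/(-15) = 9*(-1/15) = -⅗ ≈ -0.60000)
((-2 - 5*(-1))*E)*18 = ((-2 - 5*(-1))*(-⅗))*18 = ((-2 + 5)*(-⅗))*18 = (3*(-⅗))*18 = -9/5*18 = -162/5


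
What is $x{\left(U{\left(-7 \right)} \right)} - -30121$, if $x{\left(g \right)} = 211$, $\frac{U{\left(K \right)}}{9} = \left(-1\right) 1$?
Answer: $30332$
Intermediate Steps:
$U{\left(K \right)} = -9$ ($U{\left(K \right)} = 9 \left(\left(-1\right) 1\right) = 9 \left(-1\right) = -9$)
$x{\left(U{\left(-7 \right)} \right)} - -30121 = 211 - -30121 = 211 + 30121 = 30332$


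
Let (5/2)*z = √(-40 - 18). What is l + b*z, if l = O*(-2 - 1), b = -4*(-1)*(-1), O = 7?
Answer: -21 - 8*I*√58/5 ≈ -21.0 - 12.185*I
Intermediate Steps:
z = 2*I*√58/5 (z = 2*√(-40 - 18)/5 = 2*√(-58)/5 = 2*(I*√58)/5 = 2*I*√58/5 ≈ 3.0463*I)
b = -4 (b = 4*(-1) = -4)
l = -21 (l = 7*(-2 - 1) = 7*(-3) = -21)
l + b*z = -21 - 8*I*√58/5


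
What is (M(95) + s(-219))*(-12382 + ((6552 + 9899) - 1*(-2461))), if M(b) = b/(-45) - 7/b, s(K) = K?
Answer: -246981578/171 ≈ -1.4443e+6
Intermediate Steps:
M(b) = -7/b - b/45 (M(b) = b*(-1/45) - 7/b = -b/45 - 7/b = -7/b - b/45)
(M(95) + s(-219))*(-12382 + ((6552 + 9899) - 1*(-2461))) = ((-7/95 - 1/45*95) - 219)*(-12382 + ((6552 + 9899) - 1*(-2461))) = ((-7*1/95 - 19/9) - 219)*(-12382 + (16451 + 2461)) = ((-7/95 - 19/9) - 219)*(-12382 + 18912) = (-1868/855 - 219)*6530 = -189113/855*6530 = -246981578/171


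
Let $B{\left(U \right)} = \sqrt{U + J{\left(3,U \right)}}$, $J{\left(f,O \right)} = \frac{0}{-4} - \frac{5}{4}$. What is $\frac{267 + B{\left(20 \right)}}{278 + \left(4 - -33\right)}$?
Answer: $\frac{89}{105} + \frac{\sqrt{3}}{126} \approx 0.86137$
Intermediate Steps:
$J{\left(f,O \right)} = - \frac{5}{4}$ ($J{\left(f,O \right)} = 0 \left(- \frac{1}{4}\right) - \frac{5}{4} = 0 - \frac{5}{4} = - \frac{5}{4}$)
$B{\left(U \right)} = \sqrt{- \frac{5}{4} + U}$ ($B{\left(U \right)} = \sqrt{U - \frac{5}{4}} = \sqrt{- \frac{5}{4} + U}$)
$\frac{267 + B{\left(20 \right)}}{278 + \left(4 - -33\right)} = \frac{267 + \frac{\sqrt{-5 + 4 \cdot 20}}{2}}{278 + \left(4 - -33\right)} = \frac{267 + \frac{\sqrt{-5 + 80}}{2}}{278 + \left(4 + 33\right)} = \frac{267 + \frac{\sqrt{75}}{2}}{278 + 37} = \frac{267 + \frac{5 \sqrt{3}}{2}}{315} = \left(267 + \frac{5 \sqrt{3}}{2}\right) \frac{1}{315} = \frac{89}{105} + \frac{\sqrt{3}}{126}$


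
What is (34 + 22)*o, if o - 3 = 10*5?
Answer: 2968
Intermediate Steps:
o = 53 (o = 3 + 10*5 = 3 + 50 = 53)
(34 + 22)*o = (34 + 22)*53 = 56*53 = 2968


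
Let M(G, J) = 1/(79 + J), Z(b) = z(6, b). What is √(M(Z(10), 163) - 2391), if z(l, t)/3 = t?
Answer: I*√1157242/22 ≈ 48.898*I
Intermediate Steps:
z(l, t) = 3*t
Z(b) = 3*b
√(M(Z(10), 163) - 2391) = √(1/(79 + 163) - 2391) = √(1/242 - 2391) = √(-578621/242) = I*√1157242/22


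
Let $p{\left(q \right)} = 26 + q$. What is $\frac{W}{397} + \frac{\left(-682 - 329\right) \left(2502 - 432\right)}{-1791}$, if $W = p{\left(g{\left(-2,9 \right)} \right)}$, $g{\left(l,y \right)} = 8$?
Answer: $\frac{92321176}{79003} \approx 1168.6$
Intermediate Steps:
$W = 34$ ($W = 26 + 8 = 34$)
$\frac{W}{397} + \frac{\left(-682 - 329\right) \left(2502 - 432\right)}{-1791} = \frac{34}{397} + \frac{\left(-682 - 329\right) \left(2502 - 432\right)}{-1791} = 34 \cdot \frac{1}{397} + \left(-1011\right) 2070 \left(- \frac{1}{1791}\right) = \frac{34}{397} - - \frac{232530}{199} = \frac{34}{397} + \frac{232530}{199} = \frac{92321176}{79003}$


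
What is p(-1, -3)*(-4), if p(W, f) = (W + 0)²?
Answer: -4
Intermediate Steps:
p(W, f) = W²
p(-1, -3)*(-4) = (-1)²*(-4) = 1*(-4) = -4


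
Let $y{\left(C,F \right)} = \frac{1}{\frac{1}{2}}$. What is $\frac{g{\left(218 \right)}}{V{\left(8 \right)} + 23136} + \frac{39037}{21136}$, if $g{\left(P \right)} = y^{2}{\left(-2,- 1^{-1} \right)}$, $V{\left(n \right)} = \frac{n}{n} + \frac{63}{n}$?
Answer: $\frac{7228728235}{3913520624} \approx 1.8471$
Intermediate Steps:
$V{\left(n \right)} = 1 + \frac{63}{n}$
$y{\left(C,F \right)} = 2$ ($y{\left(C,F \right)} = \frac{1}{\frac{1}{2}} = 2$)
$g{\left(P \right)} = 4$ ($g{\left(P \right)} = 2^{2} = 4$)
$\frac{g{\left(218 \right)}}{V{\left(8 \right)} + 23136} + \frac{39037}{21136} = \frac{4}{\frac{63 + 8}{8} + 23136} + \frac{39037}{21136} = \frac{4}{\frac{1}{8} \cdot 71 + 23136} + 39037 \cdot \frac{1}{21136} = \frac{4}{\frac{71}{8} + 23136} + \frac{39037}{21136} = \frac{4}{\frac{185159}{8}} + \frac{39037}{21136} = 4 \cdot \frac{8}{185159} + \frac{39037}{21136} = \frac{32}{185159} + \frac{39037}{21136} = \frac{7228728235}{3913520624}$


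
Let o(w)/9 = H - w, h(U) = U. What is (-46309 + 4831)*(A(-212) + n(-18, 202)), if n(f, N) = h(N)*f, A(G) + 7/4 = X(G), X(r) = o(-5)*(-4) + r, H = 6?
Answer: 352210437/2 ≈ 1.7611e+8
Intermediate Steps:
o(w) = 54 - 9*w (o(w) = 9*(6 - w) = 54 - 9*w)
X(r) = -396 + r (X(r) = (54 - 9*(-5))*(-4) + r = (54 + 45)*(-4) + r = 99*(-4) + r = -396 + r)
A(G) = -1591/4 + G (A(G) = -7/4 + (-396 + G) = -1591/4 + G)
n(f, N) = N*f
(-46309 + 4831)*(A(-212) + n(-18, 202)) = (-46309 + 4831)*((-1591/4 - 212) + 202*(-18)) = -41478*(-2439/4 - 3636) = -41478*(-16983/4) = 352210437/2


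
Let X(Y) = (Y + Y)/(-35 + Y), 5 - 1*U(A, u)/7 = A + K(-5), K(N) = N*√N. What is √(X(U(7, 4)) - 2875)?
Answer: √((20121 - 14365*I*√5)/(-7 + 5*I*√5)) ≈ 0.006 - 53.604*I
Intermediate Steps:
K(N) = N^(3/2)
U(A, u) = 35 - 7*A + 35*I*√5 (U(A, u) = 35 - 7*(A + (-5)^(3/2)) = 35 - 7*(A - 5*I*√5) = 35 + (-7*A + 35*I*√5) = 35 - 7*A + 35*I*√5)
X(Y) = 2*Y/(-35 + Y) (X(Y) = (2*Y)/(-35 + Y) = 2*Y/(-35 + Y))
√(X(U(7, 4)) - 2875) = √(2*(35 - 7*7 + 35*I*√5)/(-35 + (35 - 7*7 + 35*I*√5)) - 2875) = √(2*(35 - 49 + 35*I*√5)/(-35 + (35 - 49 + 35*I*√5)) - 2875) = √(2*(-14 + 35*I*√5)/(-35 + (-14 + 35*I*√5)) - 2875) = √(2*(-14 + 35*I*√5)/(-49 + 35*I*√5) - 2875) = √(-2875 + 2*(-14 + 35*I*√5)/(-49 + 35*I*√5))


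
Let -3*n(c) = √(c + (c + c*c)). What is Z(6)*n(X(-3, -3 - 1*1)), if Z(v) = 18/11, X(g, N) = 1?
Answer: -6*√3/11 ≈ -0.94475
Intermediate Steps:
Z(v) = 18/11 (Z(v) = 18*(1/11) = 18/11)
n(c) = -√(c² + 2*c)/3 (n(c) = -√(c + (c + c*c))/3 = -√(c + (c + c²))/3 = -√(c² + 2*c)/3)
Z(6)*n(X(-3, -3 - 1*1)) = 18*(-√(2 + 1)/3)/11 = 18*(-√3/3)/11 = -6*√3/11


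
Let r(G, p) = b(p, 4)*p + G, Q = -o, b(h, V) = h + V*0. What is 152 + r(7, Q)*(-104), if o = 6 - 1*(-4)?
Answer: -10976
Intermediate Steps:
b(h, V) = h (b(h, V) = h + 0 = h)
o = 10 (o = 6 + 4 = 10)
Q = -10 (Q = -1*10 = -10)
r(G, p) = G + p**2 (r(G, p) = p*p + G = p**2 + G = G + p**2)
152 + r(7, Q)*(-104) = 152 + (7 + (-10)**2)*(-104) = 152 + (7 + 100)*(-104) = 152 + 107*(-104) = 152 - 11128 = -10976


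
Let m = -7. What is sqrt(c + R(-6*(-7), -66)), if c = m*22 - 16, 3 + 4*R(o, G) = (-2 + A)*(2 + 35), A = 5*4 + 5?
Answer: sqrt(42) ≈ 6.4807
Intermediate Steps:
A = 25 (A = 20 + 5 = 25)
R(o, G) = 212 (R(o, G) = -3/4 + ((-2 + 25)*(2 + 35))/4 = -3/4 + (23*37)/4 = -3/4 + (1/4)*851 = -3/4 + 851/4 = 212)
c = -170 (c = -7*22 - 16 = -154 - 16 = -170)
sqrt(c + R(-6*(-7), -66)) = sqrt(-170 + 212) = sqrt(42)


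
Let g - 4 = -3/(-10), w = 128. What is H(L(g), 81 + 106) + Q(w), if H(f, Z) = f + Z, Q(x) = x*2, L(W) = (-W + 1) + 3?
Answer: 4427/10 ≈ 442.70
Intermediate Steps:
g = 43/10 (g = 4 - 3/(-10) = 4 - 3*(-⅒) = 4 + 3/10 = 43/10 ≈ 4.3000)
L(W) = 4 - W (L(W) = (1 - W) + 3 = 4 - W)
Q(x) = 2*x
H(f, Z) = Z + f
H(L(g), 81 + 106) + Q(w) = ((81 + 106) + (4 - 1*43/10)) + 2*128 = (187 + (4 - 43/10)) + 256 = (187 - 3/10) + 256 = 1867/10 + 256 = 4427/10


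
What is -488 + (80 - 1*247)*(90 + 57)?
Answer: -25037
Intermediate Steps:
-488 + (80 - 1*247)*(90 + 57) = -488 + (80 - 247)*147 = -488 - 167*147 = -488 - 24549 = -25037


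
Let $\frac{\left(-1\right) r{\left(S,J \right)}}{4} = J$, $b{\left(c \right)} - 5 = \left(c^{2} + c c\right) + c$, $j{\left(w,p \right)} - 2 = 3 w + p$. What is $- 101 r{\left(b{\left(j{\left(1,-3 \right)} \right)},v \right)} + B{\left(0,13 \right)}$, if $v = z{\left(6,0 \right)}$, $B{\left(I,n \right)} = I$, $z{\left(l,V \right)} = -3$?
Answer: $-1212$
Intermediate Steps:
$j{\left(w,p \right)} = 2 + p + 3 w$ ($j{\left(w,p \right)} = 2 + \left(3 w + p\right) = 2 + \left(p + 3 w\right) = 2 + p + 3 w$)
$b{\left(c \right)} = 5 + c + 2 c^{2}$ ($b{\left(c \right)} = 5 + \left(\left(c^{2} + c c\right) + c\right) = 5 + \left(\left(c^{2} + c^{2}\right) + c\right) = 5 + \left(2 c^{2} + c\right) = 5 + \left(c + 2 c^{2}\right) = 5 + c + 2 c^{2}$)
$v = -3$
$r{\left(S,J \right)} = - 4 J$
$- 101 r{\left(b{\left(j{\left(1,-3 \right)} \right)},v \right)} + B{\left(0,13 \right)} = - 101 \left(\left(-4\right) \left(-3\right)\right) + 0 = \left(-101\right) 12 + 0 = -1212 + 0 = -1212$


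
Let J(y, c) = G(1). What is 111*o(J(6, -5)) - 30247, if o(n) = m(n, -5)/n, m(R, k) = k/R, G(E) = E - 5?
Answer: -484507/16 ≈ -30282.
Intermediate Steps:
G(E) = -5 + E
m(R, k) = k/R
J(y, c) = -4 (J(y, c) = -5 + 1 = -4)
o(n) = -5/n**2 (o(n) = (-5/n)/n = -5/n**2)
111*o(J(6, -5)) - 30247 = 111*(-5/(-4)**2) - 30247 = 111*(-5*1/16) - 30247 = 111*(-5/16) - 30247 = -555/16 - 30247 = -484507/16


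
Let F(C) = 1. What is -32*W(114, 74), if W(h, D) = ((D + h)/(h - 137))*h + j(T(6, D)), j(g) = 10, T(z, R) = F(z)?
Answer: 678464/23 ≈ 29498.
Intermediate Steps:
T(z, R) = 1
W(h, D) = 10 + h*(D + h)/(-137 + h) (W(h, D) = ((D + h)/(h - 137))*h + 10 = ((D + h)/(-137 + h))*h + 10 = h*(D + h)/(-137 + h) + 10 = 10 + h*(D + h)/(-137 + h))
-32*W(114, 74) = -32*(-1370 + 114**2 + 10*114 + 74*114)/(-137 + 114) = -32*(-1370 + 12996 + 1140 + 8436)/(-23) = -(-32)*21202/23 = -32*(-21202/23) = 678464/23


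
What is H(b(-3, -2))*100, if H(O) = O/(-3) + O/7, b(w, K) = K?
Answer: 800/21 ≈ 38.095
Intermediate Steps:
H(O) = -4*O/21 (H(O) = O*(-⅓) + O*(⅐) = -O/3 + O/7 = -4*O/21)
H(b(-3, -2))*100 = -4/21*(-2)*100 = (8/21)*100 = 800/21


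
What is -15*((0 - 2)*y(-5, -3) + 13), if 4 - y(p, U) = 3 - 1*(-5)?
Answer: -315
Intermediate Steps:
y(p, U) = -4 (y(p, U) = 4 - (3 - 1*(-5)) = 4 - (3 + 5) = 4 - 1*8 = 4 - 8 = -4)
-15*((0 - 2)*y(-5, -3) + 13) = -15*((0 - 2)*(-4) + 13) = -15*(-2*(-4) + 13) = -15*(8 + 13) = -15*21 = -315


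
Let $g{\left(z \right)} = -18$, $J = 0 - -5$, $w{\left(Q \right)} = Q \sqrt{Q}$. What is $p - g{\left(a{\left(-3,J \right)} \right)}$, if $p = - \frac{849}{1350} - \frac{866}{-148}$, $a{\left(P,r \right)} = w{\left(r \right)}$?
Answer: $\frac{193327}{8325} \approx 23.222$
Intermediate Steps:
$w{\left(Q \right)} = Q^{\frac{3}{2}}$
$J = 5$ ($J = 0 + 5 = 5$)
$a{\left(P,r \right)} = r^{\frac{3}{2}}$
$p = \frac{43477}{8325}$ ($p = \left(-849\right) \frac{1}{1350} - - \frac{433}{74} = - \frac{283}{450} + \frac{433}{74} = \frac{43477}{8325} \approx 5.2225$)
$p - g{\left(a{\left(-3,J \right)} \right)} = \frac{43477}{8325} - -18 = \frac{43477}{8325} + 18 = \frac{193327}{8325}$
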